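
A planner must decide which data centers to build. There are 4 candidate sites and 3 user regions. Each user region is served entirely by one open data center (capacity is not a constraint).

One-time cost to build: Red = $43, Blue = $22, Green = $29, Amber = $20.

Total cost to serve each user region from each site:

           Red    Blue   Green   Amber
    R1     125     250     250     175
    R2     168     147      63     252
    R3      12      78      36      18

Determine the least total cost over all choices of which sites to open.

Minimum total cost: 272

For any fixed open set, each user region goes to its cheapest open site; total = fixed + service.
{Red, Green}: R1→Red 125, R2→Green 63, R3→Red 12. Service 200; fixed 72; total 272.
{Red, Green, Amber}: service 200 + fixed 92 = 292
{Red, Blue, Green}: service 200 + fixed 94 = 294
{Red, Blue, Green, Amber}: service 200 + fixed 114 = 314
(All 15 nonempty subsets were checked; Red and Green is lowest.)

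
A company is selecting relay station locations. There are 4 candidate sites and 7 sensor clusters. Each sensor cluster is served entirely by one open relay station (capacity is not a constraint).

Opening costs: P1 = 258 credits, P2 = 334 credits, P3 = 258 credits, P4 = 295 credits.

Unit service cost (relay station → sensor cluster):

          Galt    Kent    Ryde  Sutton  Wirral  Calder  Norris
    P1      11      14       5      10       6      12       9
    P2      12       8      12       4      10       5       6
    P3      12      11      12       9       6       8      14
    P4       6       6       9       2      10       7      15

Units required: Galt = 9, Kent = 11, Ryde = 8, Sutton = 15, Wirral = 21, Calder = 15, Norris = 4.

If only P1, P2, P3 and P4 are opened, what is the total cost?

Each sensor cluster is assigned to its cheapest site among the open ones.
{P1, P2, P3, P4}: Galt→P4 6·9=54, Kent→P4 6·11=66, Ryde→P1 5·8=40, Sutton→P4 2·15=30, Wirral→P1 6·21=126, Calder→P2 5·15=75, Norris→P2 6·4=24. Service 415; fixed 1145; total 1560.

Total cost: 1560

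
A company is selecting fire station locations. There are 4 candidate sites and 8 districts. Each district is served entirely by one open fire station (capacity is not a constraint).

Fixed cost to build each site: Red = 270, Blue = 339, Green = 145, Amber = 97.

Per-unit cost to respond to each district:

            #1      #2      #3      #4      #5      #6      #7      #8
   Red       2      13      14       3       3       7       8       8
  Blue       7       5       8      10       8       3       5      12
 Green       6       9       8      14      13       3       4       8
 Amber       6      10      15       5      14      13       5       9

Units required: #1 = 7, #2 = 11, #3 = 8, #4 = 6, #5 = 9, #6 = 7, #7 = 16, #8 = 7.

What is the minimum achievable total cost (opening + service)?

For any fixed open set, each district goes to its cheapest open site; total = fixed + service.
{Green}: #1→Green 6·7=42, #2→Green 9·11=99, #3→Green 8·8=64, #4→Green 14·6=84, #5→Green 13·9=117, #6→Green 3·7=21, #7→Green 4·16=64, #8→Green 8·7=56. Service 547; fixed 145; total 692.
{Green, Amber}: service 493 + fixed 242 = 735
{Amber}: service 662 + fixed 97 = 759
{Red, Blue, Green, Amber}: #1→Red 2·7=14, #2→Blue 5·11=55, #3→Blue 8·8=64, #4→Red 3·6=18, #5→Red 3·9=27, #6→Blue 3·7=21, #7→Green 4·16=64, #8→Red 8·7=56. Service 319; fixed 851; total 1170.
(All 15 nonempty subsets were checked; Green only is lowest.)

Minimum total cost: 692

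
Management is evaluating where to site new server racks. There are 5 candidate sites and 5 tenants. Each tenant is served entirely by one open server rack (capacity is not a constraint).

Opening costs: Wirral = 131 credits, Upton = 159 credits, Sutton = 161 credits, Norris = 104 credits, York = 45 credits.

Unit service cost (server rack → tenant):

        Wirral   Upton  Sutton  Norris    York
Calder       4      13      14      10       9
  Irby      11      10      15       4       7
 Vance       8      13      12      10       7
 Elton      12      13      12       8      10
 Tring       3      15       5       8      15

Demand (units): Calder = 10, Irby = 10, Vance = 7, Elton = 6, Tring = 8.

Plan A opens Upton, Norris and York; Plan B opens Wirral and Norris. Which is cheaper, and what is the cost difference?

Plan A: {Upton, Norris, York}: Calder→York 9·10=90, Irby→Norris 4·10=40, Vance→York 7·7=49, Elton→Norris 8·6=48, Tring→Norris 8·8=64. Service 291; fixed 308; total 599.
Plan B: {Wirral, Norris}: Calder→Wirral 4·10=40, Irby→Norris 4·10=40, Vance→Wirral 8·7=56, Elton→Norris 8·6=48, Tring→Wirral 3·8=24. Service 208; fixed 235; total 443.
Difference: |599 − 443| = 156.

Plan B is cheaper by 156.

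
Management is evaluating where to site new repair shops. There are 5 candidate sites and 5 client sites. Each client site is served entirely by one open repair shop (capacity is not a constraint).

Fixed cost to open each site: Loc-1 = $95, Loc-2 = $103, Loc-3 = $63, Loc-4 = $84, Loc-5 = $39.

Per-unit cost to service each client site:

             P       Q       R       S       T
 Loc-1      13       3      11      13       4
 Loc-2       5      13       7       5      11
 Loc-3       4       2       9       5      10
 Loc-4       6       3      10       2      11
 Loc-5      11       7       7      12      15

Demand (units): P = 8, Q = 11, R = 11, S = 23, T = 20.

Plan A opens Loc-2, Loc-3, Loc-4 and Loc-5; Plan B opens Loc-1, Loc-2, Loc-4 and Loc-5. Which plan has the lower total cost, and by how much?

Plan B is cheaper by 69.

Plan A: {Loc-2, Loc-3, Loc-4, Loc-5}: P→Loc-3 4·8=32, Q→Loc-3 2·11=22, R→Loc-2 7·11=77, S→Loc-4 2·23=46, T→Loc-3 10·20=200. Service 377; fixed 289; total 666.
Plan B: {Loc-1, Loc-2, Loc-4, Loc-5}: P→Loc-2 5·8=40, Q→Loc-1 3·11=33, R→Loc-2 7·11=77, S→Loc-4 2·23=46, T→Loc-1 4·20=80. Service 276; fixed 321; total 597.
Difference: |666 − 597| = 69.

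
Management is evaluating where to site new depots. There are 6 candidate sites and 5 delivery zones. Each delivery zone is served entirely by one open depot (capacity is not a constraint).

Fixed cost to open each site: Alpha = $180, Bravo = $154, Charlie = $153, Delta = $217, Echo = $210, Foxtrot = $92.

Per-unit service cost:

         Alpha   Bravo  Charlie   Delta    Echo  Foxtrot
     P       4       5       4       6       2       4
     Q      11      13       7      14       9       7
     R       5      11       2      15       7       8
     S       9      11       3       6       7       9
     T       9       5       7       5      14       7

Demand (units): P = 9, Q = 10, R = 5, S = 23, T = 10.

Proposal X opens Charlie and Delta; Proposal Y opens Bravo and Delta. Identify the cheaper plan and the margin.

Proposal X: {Charlie, Delta}: P→Charlie 4·9=36, Q→Charlie 7·10=70, R→Charlie 2·5=10, S→Charlie 3·23=69, T→Delta 5·10=50. Service 235; fixed 370; total 605.
Proposal Y: {Bravo, Delta}: P→Bravo 5·9=45, Q→Bravo 13·10=130, R→Bravo 11·5=55, S→Delta 6·23=138, T→Bravo 5·10=50. Service 418; fixed 371; total 789.
Difference: |605 − 789| = 184.

Proposal X is cheaper by 184.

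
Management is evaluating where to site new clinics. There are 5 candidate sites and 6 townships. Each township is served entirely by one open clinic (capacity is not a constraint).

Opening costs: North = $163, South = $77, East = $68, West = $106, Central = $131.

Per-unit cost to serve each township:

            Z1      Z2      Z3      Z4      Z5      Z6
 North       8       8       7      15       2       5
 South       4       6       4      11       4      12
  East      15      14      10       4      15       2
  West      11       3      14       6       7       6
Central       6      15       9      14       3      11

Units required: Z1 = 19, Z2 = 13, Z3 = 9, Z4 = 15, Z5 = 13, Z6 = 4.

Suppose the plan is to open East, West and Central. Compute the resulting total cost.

Total cost: 646

Each township is assigned to its cheapest site among the open ones.
{East, West, Central}: Z1→Central 6·19=114, Z2→West 3·13=39, Z3→Central 9·9=81, Z4→East 4·15=60, Z5→Central 3·13=39, Z6→East 2·4=8. Service 341; fixed 305; total 646.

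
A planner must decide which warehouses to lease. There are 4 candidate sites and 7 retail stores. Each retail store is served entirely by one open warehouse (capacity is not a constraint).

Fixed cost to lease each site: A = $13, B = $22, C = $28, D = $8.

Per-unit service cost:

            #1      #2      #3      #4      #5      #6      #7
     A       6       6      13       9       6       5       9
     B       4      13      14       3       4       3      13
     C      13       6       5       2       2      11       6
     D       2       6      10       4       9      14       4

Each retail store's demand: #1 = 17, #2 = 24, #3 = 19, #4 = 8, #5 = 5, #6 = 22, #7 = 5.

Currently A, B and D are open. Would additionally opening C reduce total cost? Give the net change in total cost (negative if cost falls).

Yes — net change −85 (cost falls by 85).

Current service cost with {A, B, D}: 498.
Adding C: each retail store re-picks its cheapest; new service cost 385, saving 113.
Extra fixed cost: 28. Net change = 28 − 113 = -85.
(Totals: 541 → 456.)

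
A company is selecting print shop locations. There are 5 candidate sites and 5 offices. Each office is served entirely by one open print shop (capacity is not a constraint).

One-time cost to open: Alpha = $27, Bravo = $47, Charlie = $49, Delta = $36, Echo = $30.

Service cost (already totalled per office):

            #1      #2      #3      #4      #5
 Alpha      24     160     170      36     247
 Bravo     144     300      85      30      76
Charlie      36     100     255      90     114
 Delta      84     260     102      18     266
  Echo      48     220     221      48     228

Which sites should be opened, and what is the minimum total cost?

Open Bravo and Charlie; minimum total cost 423.

For any fixed open set, each office goes to its cheapest open site; total = fixed + service.
{Bravo, Charlie}: #1→Charlie 36, #2→Charlie 100, #3→Bravo 85, #4→Bravo 30, #5→Bravo 76. Service 327; fixed 96; total 423.
{Alpha, Bravo, Charlie}: service 315 + fixed 123 = 438
{Bravo, Charlie, Delta}: service 315 + fixed 132 = 447
{Alpha, Bravo, Charlie, Delta, Echo}: service 303 + fixed 189 = 492
No other subset beats 423.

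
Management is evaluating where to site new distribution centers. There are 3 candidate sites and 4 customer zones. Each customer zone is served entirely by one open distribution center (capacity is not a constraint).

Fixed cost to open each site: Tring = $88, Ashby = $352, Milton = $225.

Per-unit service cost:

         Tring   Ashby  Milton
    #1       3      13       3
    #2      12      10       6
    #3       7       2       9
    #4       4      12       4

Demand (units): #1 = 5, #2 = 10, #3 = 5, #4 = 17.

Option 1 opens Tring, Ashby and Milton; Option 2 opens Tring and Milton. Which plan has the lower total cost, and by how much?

Option 1: {Tring, Ashby, Milton}: #1→Tring 3·5=15, #2→Milton 6·10=60, #3→Ashby 2·5=10, #4→Tring 4·17=68. Service 153; fixed 665; total 818.
Option 2: {Tring, Milton}: #1→Tring 3·5=15, #2→Milton 6·10=60, #3→Tring 7·5=35, #4→Tring 4·17=68. Service 178; fixed 313; total 491.
Difference: |818 − 491| = 327.

Option 2 is cheaper by 327.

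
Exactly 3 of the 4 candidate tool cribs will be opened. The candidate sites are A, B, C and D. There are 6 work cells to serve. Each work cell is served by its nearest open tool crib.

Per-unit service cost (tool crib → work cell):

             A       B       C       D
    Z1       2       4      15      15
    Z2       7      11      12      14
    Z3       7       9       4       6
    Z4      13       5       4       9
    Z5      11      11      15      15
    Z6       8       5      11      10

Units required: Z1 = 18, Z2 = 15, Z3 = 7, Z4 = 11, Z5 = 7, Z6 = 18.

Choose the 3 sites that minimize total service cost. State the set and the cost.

Choose A, B and C; total service cost 380.

With exactly 3 open, each work cell uses its cheapest among the chosen.
{A, B, C}: Z1→A 2·18=36, Z2→A 7·15=105, Z3→C 4·7=28, Z4→C 4·11=44, Z5→A 11·7=77, Z6→B 5·18=90. Service cost 380.
{A, B, D}: service cost 405
{A, C, D}: service cost 434
Among all 4 size-3 choices, {A, B, C} is lowest.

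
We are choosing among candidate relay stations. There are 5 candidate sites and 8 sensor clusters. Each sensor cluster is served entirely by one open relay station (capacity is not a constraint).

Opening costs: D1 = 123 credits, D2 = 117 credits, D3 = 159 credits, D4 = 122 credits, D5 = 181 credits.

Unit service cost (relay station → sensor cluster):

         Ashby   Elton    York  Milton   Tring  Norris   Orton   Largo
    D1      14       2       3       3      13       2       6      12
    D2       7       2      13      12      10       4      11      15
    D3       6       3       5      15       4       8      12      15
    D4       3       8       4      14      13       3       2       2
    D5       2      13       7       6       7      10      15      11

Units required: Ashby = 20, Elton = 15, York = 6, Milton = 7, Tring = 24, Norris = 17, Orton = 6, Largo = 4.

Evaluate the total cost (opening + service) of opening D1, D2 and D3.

Each sensor cluster is assigned to its cheapest site among the open ones.
{D1, D2, D3}: Ashby→D3 6·20=120, Elton→D1 2·15=30, York→D1 3·6=18, Milton→D1 3·7=21, Tring→D3 4·24=96, Norris→D1 2·17=34, Orton→D1 6·6=36, Largo→D1 12·4=48. Service 403; fixed 399; total 802.

Total cost: 802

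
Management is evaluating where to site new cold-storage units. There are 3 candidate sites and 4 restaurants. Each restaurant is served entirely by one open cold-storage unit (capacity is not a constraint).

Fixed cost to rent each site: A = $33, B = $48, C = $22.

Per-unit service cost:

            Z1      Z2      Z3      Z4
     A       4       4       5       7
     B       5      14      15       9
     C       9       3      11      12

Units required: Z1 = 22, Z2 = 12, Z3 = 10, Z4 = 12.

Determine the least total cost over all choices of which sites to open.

For any fixed open set, each restaurant goes to its cheapest open site; total = fixed + service.
{A}: Z1→A 4·22=88, Z2→A 4·12=48, Z3→A 5·10=50, Z4→A 7·12=84. Service 270; fixed 33; total 303.
{A, C}: service 258 + fixed 55 = 313
{A, B}: service 270 + fixed 81 = 351
{A, B, C}: Z1→A 4·22=88, Z2→C 3·12=36, Z3→A 5·10=50, Z4→A 7·12=84. Service 258; fixed 103; total 361.
(All 7 nonempty subsets were checked; A only is lowest.)

Minimum total cost: 303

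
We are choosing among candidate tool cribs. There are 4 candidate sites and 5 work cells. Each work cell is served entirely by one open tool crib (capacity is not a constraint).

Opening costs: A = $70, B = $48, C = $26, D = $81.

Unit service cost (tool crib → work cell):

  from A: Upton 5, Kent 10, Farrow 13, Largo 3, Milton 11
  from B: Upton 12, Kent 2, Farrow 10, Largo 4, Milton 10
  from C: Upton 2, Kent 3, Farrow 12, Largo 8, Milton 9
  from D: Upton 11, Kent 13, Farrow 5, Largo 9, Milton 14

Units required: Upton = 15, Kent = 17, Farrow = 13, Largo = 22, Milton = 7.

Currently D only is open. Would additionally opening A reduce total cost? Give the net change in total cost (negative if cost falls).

Current service cost with {D}: 747.
Adding A: each work cell re-picks its cheapest; new service cost 453, saving 294.
Extra fixed cost: 70. Net change = 70 − 294 = -224.
(Totals: 828 → 604.)

Yes — net change −224 (cost falls by 224).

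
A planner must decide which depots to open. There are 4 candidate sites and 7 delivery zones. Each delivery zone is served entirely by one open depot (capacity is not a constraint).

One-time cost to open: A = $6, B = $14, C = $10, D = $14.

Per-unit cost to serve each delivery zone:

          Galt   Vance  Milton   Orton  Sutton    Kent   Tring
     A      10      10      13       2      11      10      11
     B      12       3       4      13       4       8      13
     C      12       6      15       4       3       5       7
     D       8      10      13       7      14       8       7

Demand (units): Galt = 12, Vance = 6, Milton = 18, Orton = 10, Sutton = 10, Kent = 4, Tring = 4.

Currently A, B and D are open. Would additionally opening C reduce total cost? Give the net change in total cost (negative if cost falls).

Current service cost with {A, B, D}: 306.
Adding C: each delivery zone re-picks its cheapest; new service cost 284, saving 22.
Extra fixed cost: 10. Net change = 10 − 22 = -12.
(Totals: 340 → 328.)

Yes — net change −12 (cost falls by 12).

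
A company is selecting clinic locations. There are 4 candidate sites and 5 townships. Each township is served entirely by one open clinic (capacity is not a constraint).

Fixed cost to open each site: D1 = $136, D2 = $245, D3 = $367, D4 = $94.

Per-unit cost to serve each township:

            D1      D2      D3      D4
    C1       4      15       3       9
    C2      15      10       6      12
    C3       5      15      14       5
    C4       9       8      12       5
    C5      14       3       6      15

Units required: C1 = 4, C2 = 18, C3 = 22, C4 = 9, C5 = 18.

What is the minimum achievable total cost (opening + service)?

For any fixed open set, each township goes to its cheapest open site; total = fixed + service.
{D2, D4}: C1→D4 9·4=36, C2→D2 10·18=180, C3→D4 5·22=110, C4→D4 5·9=45, C5→D2 3·18=54. Service 425; fixed 339; total 764.
{D4}: C1→D4 9·4=36, C2→D4 12·18=216, C3→D4 5·22=110, C4→D4 5·9=45, C5→D4 15·18=270. Service 677; fixed 94; total 771.
{D1, D2}: C1→D1 4·4=16, C2→D2 10·18=180, C3→D1 5·22=110, C4→D2 8·9=72, C5→D2 3·18=54. Service 432; fixed 381; total 813.
{D1, D2, D3, D4}: service 329 + fixed 842 = 1171
No other subset beats 764.

Minimum total cost: 764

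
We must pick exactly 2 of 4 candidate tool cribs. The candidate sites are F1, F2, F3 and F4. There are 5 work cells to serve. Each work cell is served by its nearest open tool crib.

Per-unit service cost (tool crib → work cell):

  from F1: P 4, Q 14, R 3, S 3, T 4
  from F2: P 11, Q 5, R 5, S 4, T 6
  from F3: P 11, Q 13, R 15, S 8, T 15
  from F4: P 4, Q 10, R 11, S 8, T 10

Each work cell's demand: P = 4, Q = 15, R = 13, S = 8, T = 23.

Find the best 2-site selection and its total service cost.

With exactly 2 open, each work cell uses its cheapest among the chosen.
{F1, F2}: P→F1 4·4=16, Q→F2 5·15=75, R→F1 3·13=39, S→F1 3·8=24, T→F1 4·23=92. Service cost 246.
{F1, F4}: service cost 321
{F2, F4}: service cost 326
Among all 6 size-2 choices, {F1, F2} is lowest.

Choose F1 and F2; total service cost 246.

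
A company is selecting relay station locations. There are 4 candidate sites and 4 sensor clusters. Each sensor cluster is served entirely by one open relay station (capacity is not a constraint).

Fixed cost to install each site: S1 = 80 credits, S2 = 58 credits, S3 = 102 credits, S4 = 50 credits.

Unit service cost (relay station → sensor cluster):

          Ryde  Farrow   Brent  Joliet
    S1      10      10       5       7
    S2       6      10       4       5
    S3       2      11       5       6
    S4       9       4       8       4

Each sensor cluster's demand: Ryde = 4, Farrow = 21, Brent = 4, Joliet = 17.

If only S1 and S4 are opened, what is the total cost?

Each sensor cluster is assigned to its cheapest site among the open ones.
{S1, S4}: Ryde→S4 9·4=36, Farrow→S4 4·21=84, Brent→S1 5·4=20, Joliet→S4 4·17=68. Service 208; fixed 130; total 338.

Total cost: 338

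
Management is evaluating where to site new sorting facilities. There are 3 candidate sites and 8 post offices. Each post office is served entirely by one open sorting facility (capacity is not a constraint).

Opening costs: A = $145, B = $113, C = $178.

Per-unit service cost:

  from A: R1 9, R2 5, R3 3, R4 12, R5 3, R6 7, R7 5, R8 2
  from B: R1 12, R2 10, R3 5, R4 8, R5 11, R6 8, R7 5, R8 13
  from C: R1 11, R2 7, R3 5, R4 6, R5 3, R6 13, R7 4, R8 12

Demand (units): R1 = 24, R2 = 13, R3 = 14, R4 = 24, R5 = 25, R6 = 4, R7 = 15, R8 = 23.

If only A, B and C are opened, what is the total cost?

Each post office is assigned to its cheapest site among the open ones.
{A, B, C}: R1→A 9·24=216, R2→A 5·13=65, R3→A 3·14=42, R4→C 6·24=144, R5→A 3·25=75, R6→A 7·4=28, R7→C 4·15=60, R8→A 2·23=46. Service 676; fixed 436; total 1112.

Total cost: 1112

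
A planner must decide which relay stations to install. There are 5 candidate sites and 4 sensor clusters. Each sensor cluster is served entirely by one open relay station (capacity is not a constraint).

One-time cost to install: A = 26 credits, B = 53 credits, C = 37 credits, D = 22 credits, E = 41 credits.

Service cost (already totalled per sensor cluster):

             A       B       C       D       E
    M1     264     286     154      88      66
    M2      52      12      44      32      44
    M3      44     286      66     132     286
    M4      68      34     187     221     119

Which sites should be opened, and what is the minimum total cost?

For any fixed open set, each sensor cluster goes to its cheapest open site; total = fixed + service.
{A, B, E}: M1→E 66, M2→B 12, M3→A 44, M4→B 34. Service 156; fixed 120; total 276.
{A, B, D}: service 178 + fixed 101 = 279
{A, D}: service 232 + fixed 48 = 280
{A, B, C, D, E}: service 156 + fixed 179 = 335
No other subset beats 276.

Open A, B and E; minimum total cost 276.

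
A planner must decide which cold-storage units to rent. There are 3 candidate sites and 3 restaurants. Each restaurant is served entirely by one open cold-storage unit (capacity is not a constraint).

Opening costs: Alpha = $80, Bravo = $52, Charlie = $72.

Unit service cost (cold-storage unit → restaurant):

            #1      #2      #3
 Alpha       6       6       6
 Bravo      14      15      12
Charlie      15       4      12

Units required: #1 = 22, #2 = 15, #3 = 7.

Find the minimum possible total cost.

For any fixed open set, each restaurant goes to its cheapest open site; total = fixed + service.
{Alpha}: #1→Alpha 6·22=132, #2→Alpha 6·15=90, #3→Alpha 6·7=42. Service 264; fixed 80; total 344.
{Alpha, Charlie}: service 234 + fixed 152 = 386
{Alpha, Bravo}: service 264 + fixed 132 = 396
{Alpha, Bravo, Charlie}: #1→Alpha 6·22=132, #2→Charlie 4·15=60, #3→Alpha 6·7=42. Service 234; fixed 204; total 438.
No other subset beats 344.

Minimum total cost: 344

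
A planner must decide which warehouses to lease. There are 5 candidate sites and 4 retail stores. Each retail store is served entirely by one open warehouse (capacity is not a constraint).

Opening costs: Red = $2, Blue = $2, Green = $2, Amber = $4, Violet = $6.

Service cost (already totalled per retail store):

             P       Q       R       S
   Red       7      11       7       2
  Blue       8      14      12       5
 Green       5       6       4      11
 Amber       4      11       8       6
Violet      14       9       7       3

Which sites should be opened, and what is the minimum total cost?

Open Red and Green; minimum total cost 21.

For any fixed open set, each retail store goes to its cheapest open site; total = fixed + service.
{Red, Green}: P→Green 5, Q→Green 6, R→Green 4, S→Red 2. Service 17; fixed 4; total 21.
{Red, Blue, Green}: service 17 + fixed 6 = 23
{Red, Green, Amber}: P→Amber 4, Q→Green 6, R→Green 4, S→Red 2. Service 16; fixed 8; total 24.
{Red, Blue, Green, Amber, Violet}: P→Amber 4, Q→Green 6, R→Green 4, S→Red 2. Service 16; fixed 16; total 32.
No other subset beats 21.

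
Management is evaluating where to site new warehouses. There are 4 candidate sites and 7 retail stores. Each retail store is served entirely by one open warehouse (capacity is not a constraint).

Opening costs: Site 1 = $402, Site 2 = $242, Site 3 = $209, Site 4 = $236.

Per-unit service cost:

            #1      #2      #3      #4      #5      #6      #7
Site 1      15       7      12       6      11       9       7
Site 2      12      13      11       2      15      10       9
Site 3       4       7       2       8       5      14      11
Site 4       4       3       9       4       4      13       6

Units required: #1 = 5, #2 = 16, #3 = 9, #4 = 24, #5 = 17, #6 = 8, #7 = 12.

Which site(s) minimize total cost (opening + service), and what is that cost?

For any fixed open set, each retail store goes to its cheapest open site; total = fixed + service.
{Site 4}: #1→Site 4 4·5=20, #2→Site 4 3·16=48, #3→Site 4 9·9=81, #4→Site 4 4·24=96, #5→Site 4 4·17=68, #6→Site 4 13·8=104, #7→Site 4 6·12=72. Service 489; fixed 236; total 725.
{Site 3, Site 4}: #1→Site 3 4·5=20, #2→Site 4 3·16=48, #3→Site 3 2·9=18, #4→Site 4 4·24=96, #5→Site 4 4·17=68, #6→Site 4 13·8=104, #7→Site 4 6·12=72. Service 426; fixed 445; total 871.
{Site 3}: #1→Site 3 4·5=20, #2→Site 3 7·16=112, #3→Site 3 2·9=18, #4→Site 3 8·24=192, #5→Site 3 5·17=85, #6→Site 3 14·8=112, #7→Site 3 11·12=132. Service 671; fixed 209; total 880.
{Site 1, Site 2, Site 3, Site 4}: service 346 + fixed 1089 = 1435
(All 15 nonempty subsets were checked; Site 4 only is lowest.)

Open Site 4 only; minimum total cost 725.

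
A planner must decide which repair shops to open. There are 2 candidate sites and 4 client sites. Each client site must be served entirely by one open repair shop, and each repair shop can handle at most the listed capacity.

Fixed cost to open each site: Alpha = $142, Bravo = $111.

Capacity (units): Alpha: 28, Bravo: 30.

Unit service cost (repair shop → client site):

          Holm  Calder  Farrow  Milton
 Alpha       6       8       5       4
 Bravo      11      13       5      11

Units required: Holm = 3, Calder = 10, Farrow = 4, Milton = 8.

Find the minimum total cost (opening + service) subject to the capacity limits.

Minimum total cost: 292

Open {Alpha}: Holm→Alpha 6·3=18, Calder→Alpha 8·10=80, Farrow→Alpha 5·4=20, Milton→Alpha 4·8=32.
Loads: Alpha carries 25/28. Service 150; fixed 142; total 292.
Next best feasible plan costs 382.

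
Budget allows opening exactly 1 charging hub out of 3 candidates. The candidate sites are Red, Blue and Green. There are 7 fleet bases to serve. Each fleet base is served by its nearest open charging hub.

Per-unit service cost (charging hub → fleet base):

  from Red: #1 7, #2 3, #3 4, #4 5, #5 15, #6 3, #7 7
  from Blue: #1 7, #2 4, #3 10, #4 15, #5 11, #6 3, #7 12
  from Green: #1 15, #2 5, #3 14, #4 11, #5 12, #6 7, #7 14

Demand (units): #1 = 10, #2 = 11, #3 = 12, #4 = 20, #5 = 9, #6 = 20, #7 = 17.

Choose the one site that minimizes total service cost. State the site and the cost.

Choose Red only; total service cost 565.

With exactly 1 open, each fleet base uses its cheapest among the chosen.
{Red}: #1→Red 7·10=70, #2→Red 3·11=33, #3→Red 4·12=48, #4→Red 5·20=100, #5→Red 15·9=135, #6→Red 3·20=60, #7→Red 7·17=119. Service cost 565.
{Blue}: service cost 897
{Green}: service cost 1079
Among all 3 size-1 choices, {Red} is lowest.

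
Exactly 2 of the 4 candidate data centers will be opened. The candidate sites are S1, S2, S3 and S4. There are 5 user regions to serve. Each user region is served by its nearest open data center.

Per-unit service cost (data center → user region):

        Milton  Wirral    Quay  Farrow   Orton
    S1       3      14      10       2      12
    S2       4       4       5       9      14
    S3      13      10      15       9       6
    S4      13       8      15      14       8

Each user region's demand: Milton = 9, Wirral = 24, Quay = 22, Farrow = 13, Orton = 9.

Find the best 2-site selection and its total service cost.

Choose S1 and S2; total service cost 367.

With exactly 2 open, each user region uses its cheapest among the chosen.
{S1, S2}: Milton→S1 3·9=27, Wirral→S2 4·24=96, Quay→S2 5·22=110, Farrow→S1 2·13=26, Orton→S1 12·9=108. Service cost 367.
{S2, S3}: service cost 413
{S2, S4}: service cost 431
Among all 6 size-2 choices, {S1, S2} is lowest.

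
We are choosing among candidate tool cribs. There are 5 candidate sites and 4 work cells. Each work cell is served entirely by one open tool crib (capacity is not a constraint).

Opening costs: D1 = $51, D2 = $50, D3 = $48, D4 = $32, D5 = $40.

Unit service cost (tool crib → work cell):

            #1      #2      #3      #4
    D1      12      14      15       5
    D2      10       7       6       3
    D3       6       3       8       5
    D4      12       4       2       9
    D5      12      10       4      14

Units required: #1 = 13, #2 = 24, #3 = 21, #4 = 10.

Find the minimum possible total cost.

Minimum total cost: 322

For any fixed open set, each work cell goes to its cheapest open site; total = fixed + service.
{D3, D4}: #1→D3 6·13=78, #2→D3 3·24=72, #3→D4 2·21=42, #4→D3 5·10=50. Service 242; fixed 80; total 322.
{D2, D3, D4}: #1→D3 6·13=78, #2→D3 3·24=72, #3→D4 2·21=42, #4→D2 3·10=30. Service 222; fixed 130; total 352.
{D3, D4, D5}: service 242 + fixed 120 = 362
{D1, D2, D3, D4, D5}: service 222 + fixed 221 = 443
No other subset beats 322.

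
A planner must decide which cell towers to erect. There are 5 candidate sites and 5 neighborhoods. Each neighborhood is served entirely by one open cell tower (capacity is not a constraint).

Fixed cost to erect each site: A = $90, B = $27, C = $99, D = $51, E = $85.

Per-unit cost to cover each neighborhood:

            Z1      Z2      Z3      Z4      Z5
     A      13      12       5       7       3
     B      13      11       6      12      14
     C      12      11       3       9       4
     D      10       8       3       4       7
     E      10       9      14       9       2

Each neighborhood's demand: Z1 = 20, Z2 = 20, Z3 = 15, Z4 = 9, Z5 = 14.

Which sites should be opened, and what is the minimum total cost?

Open D only; minimum total cost 590.

For any fixed open set, each neighborhood goes to its cheapest open site; total = fixed + service.
{D}: Z1→D 10·20=200, Z2→D 8·20=160, Z3→D 3·15=45, Z4→D 4·9=36, Z5→D 7·14=98. Service 539; fixed 51; total 590.
{D, E}: service 469 + fixed 136 = 605
{B, D}: service 539 + fixed 78 = 617
{A, B, C, D, E}: Z1→D 10·20=200, Z2→D 8·20=160, Z3→C 3·15=45, Z4→D 4·9=36, Z5→E 2·14=28. Service 469; fixed 352; total 821.
No other subset beats 590.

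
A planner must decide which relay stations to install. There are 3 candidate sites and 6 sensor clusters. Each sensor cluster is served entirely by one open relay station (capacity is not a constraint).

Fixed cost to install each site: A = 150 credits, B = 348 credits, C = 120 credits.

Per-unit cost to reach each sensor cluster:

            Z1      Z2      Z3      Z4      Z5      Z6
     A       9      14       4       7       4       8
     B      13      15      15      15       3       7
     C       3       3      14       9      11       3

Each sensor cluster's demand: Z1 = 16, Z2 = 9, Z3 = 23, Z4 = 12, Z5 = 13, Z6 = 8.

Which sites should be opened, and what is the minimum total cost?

Open A and C; minimum total cost 597.

For any fixed open set, each sensor cluster goes to its cheapest open site; total = fixed + service.
{A, C}: Z1→C 3·16=48, Z2→C 3·9=27, Z3→A 4·23=92, Z4→A 7·12=84, Z5→A 4·13=52, Z6→C 3·8=24. Service 327; fixed 270; total 597.
{A}: service 562 + fixed 150 = 712
{C}: service 672 + fixed 120 = 792
{A, B, C}: Z1→C 3·16=48, Z2→C 3·9=27, Z3→A 4·23=92, Z4→A 7·12=84, Z5→B 3·13=39, Z6→C 3·8=24. Service 314; fixed 618; total 932.
No other subset beats 597.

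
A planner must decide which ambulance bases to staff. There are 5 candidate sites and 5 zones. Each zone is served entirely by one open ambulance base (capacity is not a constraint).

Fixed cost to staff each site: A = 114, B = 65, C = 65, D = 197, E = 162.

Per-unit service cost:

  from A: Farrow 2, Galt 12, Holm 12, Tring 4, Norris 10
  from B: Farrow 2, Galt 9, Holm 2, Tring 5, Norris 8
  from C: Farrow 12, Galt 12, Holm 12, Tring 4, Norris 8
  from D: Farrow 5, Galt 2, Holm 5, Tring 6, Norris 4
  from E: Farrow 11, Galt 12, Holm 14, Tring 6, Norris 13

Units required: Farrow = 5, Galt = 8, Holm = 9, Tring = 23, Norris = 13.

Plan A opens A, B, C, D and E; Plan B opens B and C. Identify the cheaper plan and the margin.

Plan B is cheaper by 365.

Plan A: {A, B, C, D, E}: Farrow→A 2·5=10, Galt→D 2·8=16, Holm→B 2·9=18, Tring→A 4·23=92, Norris→D 4·13=52. Service 188; fixed 603; total 791.
Plan B: {B, C}: Farrow→B 2·5=10, Galt→B 9·8=72, Holm→B 2·9=18, Tring→C 4·23=92, Norris→B 8·13=104. Service 296; fixed 130; total 426.
Difference: |791 − 426| = 365.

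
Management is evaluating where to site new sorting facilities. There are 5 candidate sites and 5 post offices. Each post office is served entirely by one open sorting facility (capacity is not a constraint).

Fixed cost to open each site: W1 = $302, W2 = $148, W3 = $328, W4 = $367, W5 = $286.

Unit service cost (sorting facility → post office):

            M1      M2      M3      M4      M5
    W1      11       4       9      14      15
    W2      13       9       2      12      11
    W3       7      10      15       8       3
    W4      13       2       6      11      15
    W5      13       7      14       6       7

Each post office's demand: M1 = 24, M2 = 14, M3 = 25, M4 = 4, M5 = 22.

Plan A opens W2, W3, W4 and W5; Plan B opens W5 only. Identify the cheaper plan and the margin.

Plan A: {W2, W3, W4, W5}: M1→W3 7·24=168, M2→W4 2·14=28, M3→W2 2·25=50, M4→W5 6·4=24, M5→W3 3·22=66. Service 336; fixed 1129; total 1465.
Plan B: {W5}: M1→W5 13·24=312, M2→W5 7·14=98, M3→W5 14·25=350, M4→W5 6·4=24, M5→W5 7·22=154. Service 938; fixed 286; total 1224.
Difference: |1465 − 1224| = 241.

Plan B is cheaper by 241.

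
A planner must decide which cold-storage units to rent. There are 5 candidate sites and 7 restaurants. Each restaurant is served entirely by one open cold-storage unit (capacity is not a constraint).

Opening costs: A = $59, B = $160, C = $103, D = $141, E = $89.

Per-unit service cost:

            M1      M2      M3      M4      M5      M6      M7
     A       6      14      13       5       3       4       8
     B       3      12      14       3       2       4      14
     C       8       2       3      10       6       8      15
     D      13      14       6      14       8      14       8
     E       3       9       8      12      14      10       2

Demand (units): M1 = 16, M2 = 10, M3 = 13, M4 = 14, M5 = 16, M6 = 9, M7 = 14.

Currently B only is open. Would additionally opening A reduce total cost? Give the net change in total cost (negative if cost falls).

Current service cost with {B}: 656.
Adding A: each restaurant re-picks its cheapest; new service cost 559, saving 97.
Extra fixed cost: 59. Net change = 59 − 97 = -38.
(Totals: 816 → 778.)

Yes — net change −38 (cost falls by 38).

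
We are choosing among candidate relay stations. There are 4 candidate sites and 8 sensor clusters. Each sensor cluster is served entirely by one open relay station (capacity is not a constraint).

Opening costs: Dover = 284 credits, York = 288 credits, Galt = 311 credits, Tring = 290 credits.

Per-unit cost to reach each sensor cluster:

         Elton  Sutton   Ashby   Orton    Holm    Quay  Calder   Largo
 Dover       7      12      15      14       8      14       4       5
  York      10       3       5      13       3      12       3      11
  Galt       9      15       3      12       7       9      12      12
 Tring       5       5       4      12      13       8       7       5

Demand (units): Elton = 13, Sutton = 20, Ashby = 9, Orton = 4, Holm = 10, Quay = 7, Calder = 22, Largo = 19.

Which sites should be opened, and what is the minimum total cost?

Open York only; minimum total cost 964.

For any fixed open set, each sensor cluster goes to its cheapest open site; total = fixed + service.
{York}: Elton→York 10·13=130, Sutton→York 3·20=60, Ashby→York 5·9=45, Orton→York 13·4=52, Holm→York 3·10=30, Quay→York 12·7=84, Calder→York 3·22=66, Largo→York 11·19=209. Service 676; fixed 288; total 964.
{Tring}: Elton→Tring 5·13=65, Sutton→Tring 5·20=100, Ashby→Tring 4·9=36, Orton→Tring 12·4=48, Holm→Tring 13·10=130, Quay→Tring 8·7=56, Calder→Tring 7·22=154, Largo→Tring 5·19=95. Service 684; fixed 290; total 974.
{York, Tring}: Elton→Tring 5·13=65, Sutton→York 3·20=60, Ashby→Tring 4·9=36, Orton→Tring 12·4=48, Holm→York 3·10=30, Quay→Tring 8·7=56, Calder→York 3·22=66, Largo→Tring 5·19=95. Service 456; fixed 578; total 1034.
{Dover, York, Galt, Tring}: service 447 + fixed 1173 = 1620
(All 15 nonempty subsets were checked; York only is lowest.)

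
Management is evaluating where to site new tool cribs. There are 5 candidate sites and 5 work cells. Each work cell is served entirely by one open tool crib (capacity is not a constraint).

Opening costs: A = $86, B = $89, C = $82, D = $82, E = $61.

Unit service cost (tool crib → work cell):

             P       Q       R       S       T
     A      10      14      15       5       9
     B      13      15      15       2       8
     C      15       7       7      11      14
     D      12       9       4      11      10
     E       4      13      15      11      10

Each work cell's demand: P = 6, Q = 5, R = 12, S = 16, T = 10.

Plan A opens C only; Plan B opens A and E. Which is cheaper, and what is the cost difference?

Plan B is cheaper by 21.

Plan A: {C}: P→C 15·6=90, Q→C 7·5=35, R→C 7·12=84, S→C 11·16=176, T→C 14·10=140. Service 525; fixed 82; total 607.
Plan B: {A, E}: P→E 4·6=24, Q→E 13·5=65, R→A 15·12=180, S→A 5·16=80, T→A 9·10=90. Service 439; fixed 147; total 586.
Difference: |607 − 586| = 21.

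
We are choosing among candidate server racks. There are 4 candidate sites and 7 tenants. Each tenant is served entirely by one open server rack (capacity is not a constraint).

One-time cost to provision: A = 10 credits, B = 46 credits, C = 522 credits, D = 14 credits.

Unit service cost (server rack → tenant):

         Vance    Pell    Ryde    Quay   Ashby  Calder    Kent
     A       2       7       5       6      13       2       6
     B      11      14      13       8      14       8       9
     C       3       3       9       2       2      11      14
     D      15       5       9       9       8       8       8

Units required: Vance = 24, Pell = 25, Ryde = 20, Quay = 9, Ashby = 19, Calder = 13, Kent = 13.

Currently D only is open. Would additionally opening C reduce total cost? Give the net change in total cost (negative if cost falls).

Current service cost with {D}: 1106.
Adding C: each tenant re-picks its cheapest; new service cost 591, saving 515.
Extra fixed cost: 522. Net change = 522 − 515 = 7.
(Totals: 1120 → 1127.)

No — net change +7 (cost rises by 7).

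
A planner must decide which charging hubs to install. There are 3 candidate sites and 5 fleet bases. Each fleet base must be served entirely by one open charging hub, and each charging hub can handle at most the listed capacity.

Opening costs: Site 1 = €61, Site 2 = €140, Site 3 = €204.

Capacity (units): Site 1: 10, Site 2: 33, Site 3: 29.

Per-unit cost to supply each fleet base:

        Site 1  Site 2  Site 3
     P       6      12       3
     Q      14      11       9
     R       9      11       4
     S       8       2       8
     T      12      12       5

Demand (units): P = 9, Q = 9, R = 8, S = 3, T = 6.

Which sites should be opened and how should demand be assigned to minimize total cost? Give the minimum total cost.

Open {Site 1, Site 3}: P→Site 1 6·9=54, Q→Site 3 9·9=81, R→Site 3 4·8=32, S→Site 3 8·3=24, T→Site 3 5·6=30.
Loads: Site 1 carries 9/10, Site 3 carries 26/29. Service 221; fixed 265; total 486.
Next best feasible plan costs 499.

Minimum total cost: 486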